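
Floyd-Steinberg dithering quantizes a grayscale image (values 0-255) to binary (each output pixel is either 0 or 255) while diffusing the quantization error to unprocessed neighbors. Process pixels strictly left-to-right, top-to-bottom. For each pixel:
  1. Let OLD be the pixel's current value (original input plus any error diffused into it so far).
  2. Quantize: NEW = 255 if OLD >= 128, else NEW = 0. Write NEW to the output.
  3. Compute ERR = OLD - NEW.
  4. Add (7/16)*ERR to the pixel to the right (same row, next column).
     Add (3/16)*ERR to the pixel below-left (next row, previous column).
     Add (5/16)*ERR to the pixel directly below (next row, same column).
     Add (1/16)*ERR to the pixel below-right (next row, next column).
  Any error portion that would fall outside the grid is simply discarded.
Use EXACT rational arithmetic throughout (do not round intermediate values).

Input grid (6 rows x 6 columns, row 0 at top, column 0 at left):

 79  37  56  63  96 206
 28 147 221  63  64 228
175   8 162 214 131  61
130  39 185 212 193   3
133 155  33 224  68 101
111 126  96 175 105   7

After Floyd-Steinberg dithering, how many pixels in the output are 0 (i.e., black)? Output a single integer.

Answer: 21

Derivation:
(0,0): OLD=79 → NEW=0, ERR=79
(0,1): OLD=1145/16 → NEW=0, ERR=1145/16
(0,2): OLD=22351/256 → NEW=0, ERR=22351/256
(0,3): OLD=414505/4096 → NEW=0, ERR=414505/4096
(0,4): OLD=9192991/65536 → NEW=255, ERR=-7518689/65536
(0,5): OLD=163375833/1048576 → NEW=255, ERR=-104011047/1048576
(1,0): OLD=16923/256 → NEW=0, ERR=16923/256
(1,1): OLD=449725/2048 → NEW=255, ERR=-72515/2048
(1,2): OLD=16792961/65536 → NEW=255, ERR=81281/65536
(1,3): OLD=20738861/262144 → NEW=0, ERR=20738861/262144
(1,4): OLD=847014951/16777216 → NEW=0, ERR=847014951/16777216
(1,5): OLD=56886720481/268435456 → NEW=255, ERR=-11564320799/268435456
(2,0): OLD=6193775/32768 → NEW=255, ERR=-2162065/32768
(2,1): OLD=-28906571/1048576 → NEW=0, ERR=-28906571/1048576
(2,2): OLD=2733804127/16777216 → NEW=255, ERR=-1544385953/16777216
(2,3): OLD=27916387111/134217728 → NEW=255, ERR=-6309133529/134217728
(2,4): OLD=528617673717/4294967296 → NEW=0, ERR=528617673717/4294967296
(2,5): OLD=7183901960451/68719476736 → NEW=0, ERR=7183901960451/68719476736
(3,0): OLD=1748387967/16777216 → NEW=0, ERR=1748387967/16777216
(3,1): OLD=7327518867/134217728 → NEW=0, ERR=7327518867/134217728
(3,2): OLD=182087113577/1073741824 → NEW=255, ERR=-91717051543/1073741824
(3,3): OLD=12181480477371/68719476736 → NEW=255, ERR=-5341986090309/68719476736
(3,4): OLD=117711342470235/549755813888 → NEW=255, ERR=-22476390071205/549755813888
(3,5): OLD=224072689222005/8796093022208 → NEW=0, ERR=224072689222005/8796093022208
(4,0): OLD=377533400465/2147483648 → NEW=255, ERR=-170074929775/2147483648
(4,1): OLD=4394927798493/34359738368 → NEW=0, ERR=4394927798493/34359738368
(4,2): OLD=56189147790727/1099511627776 → NEW=0, ERR=56189147790727/1099511627776
(4,3): OLD=3677838220052291/17592186044416 → NEW=255, ERR=-808169221273789/17592186044416
(4,4): OLD=9863779152228211/281474976710656 → NEW=0, ERR=9863779152228211/281474976710656
(4,5): OLD=548253734989081413/4503599627370496 → NEW=0, ERR=548253734989081413/4503599627370496
(5,0): OLD=60601684355047/549755813888 → NEW=0, ERR=60601684355047/549755813888
(5,1): OLD=3849716549653335/17592186044416 → NEW=255, ERR=-636290891672745/17592186044416
(5,2): OLD=13444194357389485/140737488355328 → NEW=0, ERR=13444194357389485/140737488355328
(5,3): OLD=955670877382497215/4503599627370496 → NEW=255, ERR=-192747027596979265/4503599627370496
(5,4): OLD=1055473799662873695/9007199254740992 → NEW=0, ERR=1055473799662873695/9007199254740992
(5,5): OLD=14195301196933223851/144115188075855872 → NEW=0, ERR=14195301196933223851/144115188075855872
Output grid:
  Row 0: ....##  (4 black, running=4)
  Row 1: .##..#  (3 black, running=7)
  Row 2: #.##..  (3 black, running=10)
  Row 3: ..###.  (3 black, running=13)
  Row 4: #..#..  (4 black, running=17)
  Row 5: .#.#..  (4 black, running=21)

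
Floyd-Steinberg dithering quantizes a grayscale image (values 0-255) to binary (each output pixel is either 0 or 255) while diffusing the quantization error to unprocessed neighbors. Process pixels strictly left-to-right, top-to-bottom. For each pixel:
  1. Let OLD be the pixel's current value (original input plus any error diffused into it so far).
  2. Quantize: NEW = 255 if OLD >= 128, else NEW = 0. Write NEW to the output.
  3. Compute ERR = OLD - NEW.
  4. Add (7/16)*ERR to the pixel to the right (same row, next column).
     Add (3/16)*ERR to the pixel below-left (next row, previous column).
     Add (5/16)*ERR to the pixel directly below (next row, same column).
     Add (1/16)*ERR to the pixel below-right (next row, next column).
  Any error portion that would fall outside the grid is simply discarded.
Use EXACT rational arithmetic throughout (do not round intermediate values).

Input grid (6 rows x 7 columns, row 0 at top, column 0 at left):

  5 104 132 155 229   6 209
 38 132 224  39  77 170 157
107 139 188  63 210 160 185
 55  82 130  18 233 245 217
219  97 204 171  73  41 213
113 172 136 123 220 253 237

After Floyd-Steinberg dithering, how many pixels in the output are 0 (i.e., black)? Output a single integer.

(0,0): OLD=5 → NEW=0, ERR=5
(0,1): OLD=1699/16 → NEW=0, ERR=1699/16
(0,2): OLD=45685/256 → NEW=255, ERR=-19595/256
(0,3): OLD=497715/4096 → NEW=0, ERR=497715/4096
(0,4): OLD=18491749/65536 → NEW=255, ERR=1780069/65536
(0,5): OLD=18751939/1048576 → NEW=0, ERR=18751939/1048576
(0,6): OLD=3637701717/16777216 → NEW=255, ERR=-640488363/16777216
(1,0): OLD=15225/256 → NEW=0, ERR=15225/256
(1,1): OLD=362831/2048 → NEW=255, ERR=-159409/2048
(1,2): OLD=12808827/65536 → NEW=255, ERR=-3902853/65536
(1,3): OLD=13428895/262144 → NEW=0, ERR=13428895/262144
(1,4): OLD=1993931069/16777216 → NEW=0, ERR=1993931069/16777216
(1,5): OLD=29812966349/134217728 → NEW=255, ERR=-4412554291/134217728
(1,6): OLD=283047766371/2147483648 → NEW=255, ERR=-264560563869/2147483648
(2,0): OLD=3636949/32768 → NEW=0, ERR=3636949/32768
(2,1): OLD=163352951/1048576 → NEW=255, ERR=-104033929/1048576
(2,2): OLD=2193180197/16777216 → NEW=255, ERR=-2085009883/16777216
(2,3): OLD=5798136893/134217728 → NEW=0, ERR=5798136893/134217728
(2,4): OLD=282476849229/1073741824 → NEW=255, ERR=8672684109/1073741824
(2,5): OLD=4727512858351/34359738368 → NEW=255, ERR=-4034220425489/34359738368
(2,6): OLD=51170823582841/549755813888 → NEW=0, ERR=51170823582841/549755813888
(3,0): OLD=1192556933/16777216 → NEW=0, ERR=1192556933/16777216
(3,1): OLD=8821989921/134217728 → NEW=0, ERR=8821989921/134217728
(3,2): OLD=130802238067/1073741824 → NEW=0, ERR=130802238067/1073741824
(3,3): OLD=337339051829/4294967296 → NEW=0, ERR=337339051829/4294967296
(3,4): OLD=137753382763909/549755813888 → NEW=255, ERR=-2434349777531/549755813888
(3,5): OLD=986608796485727/4398046511104 → NEW=255, ERR=-134893063845793/4398046511104
(3,6): OLD=15856218768483585/70368744177664 → NEW=255, ERR=-2087810996820735/70368744177664
(4,0): OLD=544467165995/2147483648 → NEW=255, ERR=-3141164245/2147483648
(4,1): OLD=4954126381487/34359738368 → NEW=255, ERR=-3807606902353/34359738368
(4,2): OLD=116779862471073/549755813888 → NEW=255, ERR=-23407870070367/549755813888
(4,3): OLD=807920753016635/4398046511104 → NEW=255, ERR=-313581107314885/4398046511104
(4,4): OLD=1392616290099777/35184372088832 → NEW=0, ERR=1392616290099777/35184372088832
(4,5): OLD=48292049372294849/1125899906842624 → NEW=0, ERR=48292049372294849/1125899906842624
(4,6): OLD=3973553724035544727/18014398509481984 → NEW=255, ERR=-620117895882361193/18014398509481984
(5,0): OLD=50448293122685/549755813888 → NEW=0, ERR=50448293122685/549755813888
(5,1): OLD=745214875616255/4398046511104 → NEW=255, ERR=-376286984715265/4398046511104
(5,2): OLD=2285854253447465/35184372088832 → NEW=0, ERR=2285854253447465/35184372088832
(5,3): OLD=37690162469077037/281474976710656 → NEW=255, ERR=-34085956592140243/281474976710656
(5,4): OLD=3296178878566347983/18014398509481984 → NEW=255, ERR=-1297492741351557937/18014398509481984
(5,5): OLD=33277932889794877919/144115188075855872 → NEW=255, ERR=-3471440069548369441/144115188075855872
(5,6): OLD=503561379181166173489/2305843009213693952 → NEW=255, ERR=-84428588168325784271/2305843009213693952
Output grid:
  Row 0: ..#.#.#  (4 black, running=4)
  Row 1: .##..##  (3 black, running=7)
  Row 2: .##.##.  (3 black, running=10)
  Row 3: ....###  (4 black, running=14)
  Row 4: ####..#  (2 black, running=16)
  Row 5: .#.####  (2 black, running=18)

Answer: 18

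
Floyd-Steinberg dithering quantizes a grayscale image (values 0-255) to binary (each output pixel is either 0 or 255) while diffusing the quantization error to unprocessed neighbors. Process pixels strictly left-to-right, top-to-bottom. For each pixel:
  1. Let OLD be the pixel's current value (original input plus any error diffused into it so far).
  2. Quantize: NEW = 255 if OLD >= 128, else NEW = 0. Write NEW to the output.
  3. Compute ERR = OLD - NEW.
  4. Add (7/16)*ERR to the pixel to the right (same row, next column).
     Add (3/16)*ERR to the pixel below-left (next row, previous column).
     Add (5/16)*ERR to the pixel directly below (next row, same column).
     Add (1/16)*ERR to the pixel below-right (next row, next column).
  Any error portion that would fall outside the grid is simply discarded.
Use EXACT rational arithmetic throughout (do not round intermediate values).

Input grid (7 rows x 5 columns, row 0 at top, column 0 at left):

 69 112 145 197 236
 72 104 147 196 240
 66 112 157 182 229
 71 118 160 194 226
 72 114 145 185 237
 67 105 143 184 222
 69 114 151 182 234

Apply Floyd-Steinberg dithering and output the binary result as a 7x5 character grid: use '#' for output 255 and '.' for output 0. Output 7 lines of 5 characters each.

Answer: .#.##
..###
.#.##
.##.#
..###
.#.##
.#.##

Derivation:
(0,0): OLD=69 → NEW=0, ERR=69
(0,1): OLD=2275/16 → NEW=255, ERR=-1805/16
(0,2): OLD=24485/256 → NEW=0, ERR=24485/256
(0,3): OLD=978307/4096 → NEW=255, ERR=-66173/4096
(0,4): OLD=15003285/65536 → NEW=255, ERR=-1708395/65536
(1,0): OLD=18537/256 → NEW=0, ERR=18537/256
(1,1): OLD=251231/2048 → NEW=0, ERR=251231/2048
(1,2): OLD=14449227/65536 → NEW=255, ERR=-2262453/65536
(1,3): OLD=46383215/262144 → NEW=255, ERR=-20463505/262144
(1,4): OLD=824985453/4194304 → NEW=255, ERR=-244562067/4194304
(2,0): OLD=3657861/32768 → NEW=0, ERR=3657861/32768
(2,1): OLD=206805639/1048576 → NEW=255, ERR=-60581241/1048576
(2,2): OLD=1912026197/16777216 → NEW=0, ERR=1912026197/16777216
(2,3): OLD=52177181999/268435456 → NEW=255, ERR=-16273859281/268435456
(2,4): OLD=770416005257/4294967296 → NEW=255, ERR=-324800655223/4294967296
(3,0): OLD=1594696373/16777216 → NEW=0, ERR=1594696373/16777216
(3,1): OLD=22800331281/134217728 → NEW=255, ERR=-11425189359/134217728
(3,2): OLD=615873836555/4294967296 → NEW=255, ERR=-479342823925/4294967296
(3,3): OLD=1023668339699/8589934592 → NEW=0, ERR=1023668339699/8589934592
(3,4): OLD=34458111813343/137438953472 → NEW=255, ERR=-588821322017/137438953472
(4,0): OLD=184131109499/2147483648 → NEW=0, ERR=184131109499/2147483648
(4,1): OLD=7554039383163/68719476736 → NEW=0, ERR=7554039383163/68719476736
(4,2): OLD=192678378996629/1099511627776 → NEW=255, ERR=-87697086086251/1099511627776
(4,3): OLD=3158979078367355/17592186044416 → NEW=255, ERR=-1327028362958725/17592186044416
(4,4): OLD=59139998053327069/281474976710656 → NEW=255, ERR=-12636121007890211/281474976710656
(5,0): OLD=125790374730321/1099511627776 → NEW=0, ERR=125790374730321/1099511627776
(5,1): OLD=1581609589116851/8796093022208 → NEW=255, ERR=-661394131546189/8796093022208
(5,2): OLD=21928385934290635/281474976710656 → NEW=0, ERR=21928385934290635/281474976710656
(5,3): OLD=203909986719439205/1125899906842624 → NEW=255, ERR=-83194489525429915/1125899906842624
(5,4): OLD=3079182807039828423/18014398509481984 → NEW=255, ERR=-1514488812878077497/18014398509481984
(6,0): OLD=12758319291091905/140737488355328 → NEW=0, ERR=12758319291091905/140737488355328
(6,1): OLD=684191260281967055/4503599627370496 → NEW=255, ERR=-464226644697509425/4503599627370496
(6,2): OLD=8048413391930995413/72057594037927936 → NEW=0, ERR=8048413391930995413/72057594037927936
(6,3): OLD=226988171978467017319/1152921504606846976 → NEW=255, ERR=-67006811696278961561/1152921504606846976
(6,4): OLD=3277662853979057315217/18446744073709551616 → NEW=255, ERR=-1426256884816878346863/18446744073709551616
Row 0: .#.##
Row 1: ..###
Row 2: .#.##
Row 3: .##.#
Row 4: ..###
Row 5: .#.##
Row 6: .#.##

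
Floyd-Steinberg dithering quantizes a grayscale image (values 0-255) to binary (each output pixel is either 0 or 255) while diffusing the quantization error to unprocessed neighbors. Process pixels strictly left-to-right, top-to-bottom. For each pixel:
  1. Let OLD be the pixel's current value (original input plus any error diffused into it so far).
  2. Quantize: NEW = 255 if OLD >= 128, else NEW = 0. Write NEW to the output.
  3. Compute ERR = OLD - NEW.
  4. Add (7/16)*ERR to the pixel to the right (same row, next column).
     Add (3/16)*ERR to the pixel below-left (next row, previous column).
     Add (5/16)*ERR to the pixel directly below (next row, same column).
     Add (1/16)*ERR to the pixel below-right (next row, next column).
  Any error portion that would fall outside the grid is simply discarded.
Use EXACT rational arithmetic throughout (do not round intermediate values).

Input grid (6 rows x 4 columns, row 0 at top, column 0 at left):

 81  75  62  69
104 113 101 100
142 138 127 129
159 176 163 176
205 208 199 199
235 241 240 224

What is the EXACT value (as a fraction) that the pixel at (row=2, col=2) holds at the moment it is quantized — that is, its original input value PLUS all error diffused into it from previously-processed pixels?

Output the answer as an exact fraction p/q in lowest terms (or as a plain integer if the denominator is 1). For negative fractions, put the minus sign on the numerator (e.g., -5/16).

Answer: 312448535/2097152

Derivation:
(0,0): OLD=81 → NEW=0, ERR=81
(0,1): OLD=1767/16 → NEW=0, ERR=1767/16
(0,2): OLD=28241/256 → NEW=0, ERR=28241/256
(0,3): OLD=480311/4096 → NEW=0, ERR=480311/4096
(1,0): OLD=38405/256 → NEW=255, ERR=-26875/256
(1,1): OLD=260771/2048 → NEW=0, ERR=260771/2048
(1,2): OLD=14422495/65536 → NEW=255, ERR=-2289185/65536
(1,3): OLD=134487881/1048576 → NEW=255, ERR=-132898999/1048576
(2,0): OLD=4360369/32768 → NEW=255, ERR=-3995471/32768
(2,1): OLD=116742699/1048576 → NEW=0, ERR=116742699/1048576
(2,2): OLD=312448535/2097152 → NEW=255, ERR=-222325225/2097152
Target (2,2): original=127, with diffused error = 312448535/2097152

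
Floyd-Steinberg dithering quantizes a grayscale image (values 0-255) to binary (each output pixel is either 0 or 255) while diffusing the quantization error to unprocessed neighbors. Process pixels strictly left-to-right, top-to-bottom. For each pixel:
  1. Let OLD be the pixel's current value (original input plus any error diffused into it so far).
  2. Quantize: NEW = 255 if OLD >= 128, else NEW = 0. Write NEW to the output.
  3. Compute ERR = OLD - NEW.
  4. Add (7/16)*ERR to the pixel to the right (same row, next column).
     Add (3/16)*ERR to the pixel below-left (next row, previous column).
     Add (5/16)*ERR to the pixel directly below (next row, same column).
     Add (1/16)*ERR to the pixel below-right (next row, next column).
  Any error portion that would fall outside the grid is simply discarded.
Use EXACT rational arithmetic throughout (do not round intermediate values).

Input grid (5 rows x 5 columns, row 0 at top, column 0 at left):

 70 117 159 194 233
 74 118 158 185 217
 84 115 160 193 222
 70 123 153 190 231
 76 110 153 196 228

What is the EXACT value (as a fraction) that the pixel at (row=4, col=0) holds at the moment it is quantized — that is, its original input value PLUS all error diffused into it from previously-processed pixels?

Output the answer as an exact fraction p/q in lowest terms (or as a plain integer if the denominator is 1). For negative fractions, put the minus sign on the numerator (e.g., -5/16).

Answer: 107008912925/1073741824

Derivation:
(0,0): OLD=70 → NEW=0, ERR=70
(0,1): OLD=1181/8 → NEW=255, ERR=-859/8
(0,2): OLD=14339/128 → NEW=0, ERR=14339/128
(0,3): OLD=497685/2048 → NEW=255, ERR=-24555/2048
(0,4): OLD=7463059/32768 → NEW=255, ERR=-892781/32768
(1,0): OLD=9695/128 → NEW=0, ERR=9695/128
(1,1): OLD=146393/1024 → NEW=255, ERR=-114727/1024
(1,2): OLD=4424717/32768 → NEW=255, ERR=-3931123/32768
(1,3): OLD=17125865/131072 → NEW=255, ERR=-16297495/131072
(1,4): OLD=321572379/2097152 → NEW=255, ERR=-213201381/2097152
(2,0): OLD=1419875/16384 → NEW=0, ERR=1419875/16384
(2,1): OLD=52503601/524288 → NEW=0, ERR=52503601/524288
(2,2): OLD=1140902483/8388608 → NEW=255, ERR=-998192557/8388608
(2,3): OLD=10136691145/134217728 → NEW=0, ERR=10136691145/134217728
(2,4): OLD=462785131071/2147483648 → NEW=255, ERR=-84823199169/2147483648
(3,0): OLD=971893363/8388608 → NEW=0, ERR=971893363/8388608
(3,1): OLD=12622360247/67108864 → NEW=255, ERR=-4490400073/67108864
(3,2): OLD=229694987853/2147483648 → NEW=0, ERR=229694987853/2147483648
(3,3): OLD=1054642950549/4294967296 → NEW=255, ERR=-40573709931/4294967296
(3,4): OLD=15066325281449/68719476736 → NEW=255, ERR=-2457141286231/68719476736
(4,0): OLD=107008912925/1073741824 → NEW=0, ERR=107008912925/1073741824
Target (4,0): original=76, with diffused error = 107008912925/1073741824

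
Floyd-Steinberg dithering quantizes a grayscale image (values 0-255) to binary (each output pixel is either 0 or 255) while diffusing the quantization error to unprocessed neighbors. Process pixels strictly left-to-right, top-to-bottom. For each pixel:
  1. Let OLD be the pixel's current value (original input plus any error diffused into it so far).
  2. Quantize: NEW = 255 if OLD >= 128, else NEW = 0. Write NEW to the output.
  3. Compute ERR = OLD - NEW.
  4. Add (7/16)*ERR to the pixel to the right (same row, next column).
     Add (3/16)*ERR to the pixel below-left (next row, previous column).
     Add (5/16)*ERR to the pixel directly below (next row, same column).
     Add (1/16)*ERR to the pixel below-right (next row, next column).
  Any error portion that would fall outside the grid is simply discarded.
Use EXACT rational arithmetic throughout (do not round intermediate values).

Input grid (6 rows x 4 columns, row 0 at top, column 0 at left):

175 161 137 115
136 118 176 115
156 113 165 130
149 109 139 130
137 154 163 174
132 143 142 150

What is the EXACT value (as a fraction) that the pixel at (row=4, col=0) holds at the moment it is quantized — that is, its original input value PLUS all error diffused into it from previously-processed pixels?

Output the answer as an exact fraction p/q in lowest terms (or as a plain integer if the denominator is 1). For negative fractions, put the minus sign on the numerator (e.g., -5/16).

Answer: 21546380997/134217728

Derivation:
(0,0): OLD=175 → NEW=255, ERR=-80
(0,1): OLD=126 → NEW=0, ERR=126
(0,2): OLD=1537/8 → NEW=255, ERR=-503/8
(0,3): OLD=11199/128 → NEW=0, ERR=11199/128
(1,0): OLD=1077/8 → NEW=255, ERR=-963/8
(1,1): OLD=5627/64 → NEW=0, ERR=5627/64
(1,2): OLD=448711/2048 → NEW=255, ERR=-73529/2048
(1,3): OLD=4020769/32768 → NEW=0, ERR=4020769/32768
(2,0): OLD=138105/1024 → NEW=255, ERR=-123015/1024
(2,1): OLD=2413779/32768 → NEW=0, ERR=2413779/32768
(2,2): OLD=14058123/65536 → NEW=255, ERR=-2653557/65536
(2,3): OLD=155594743/1048576 → NEW=255, ERR=-111792137/1048576
(3,0): OLD=65677849/524288 → NEW=0, ERR=65677849/524288
(3,1): OLD=1440536487/8388608 → NEW=255, ERR=-698558553/8388608
(3,2): OLD=10002993977/134217728 → NEW=0, ERR=10002993977/134217728
(3,3): OLD=272212379663/2147483648 → NEW=0, ERR=272212379663/2147483648
(4,0): OLD=21546380997/134217728 → NEW=255, ERR=-12679139643/134217728
Target (4,0): original=137, with diffused error = 21546380997/134217728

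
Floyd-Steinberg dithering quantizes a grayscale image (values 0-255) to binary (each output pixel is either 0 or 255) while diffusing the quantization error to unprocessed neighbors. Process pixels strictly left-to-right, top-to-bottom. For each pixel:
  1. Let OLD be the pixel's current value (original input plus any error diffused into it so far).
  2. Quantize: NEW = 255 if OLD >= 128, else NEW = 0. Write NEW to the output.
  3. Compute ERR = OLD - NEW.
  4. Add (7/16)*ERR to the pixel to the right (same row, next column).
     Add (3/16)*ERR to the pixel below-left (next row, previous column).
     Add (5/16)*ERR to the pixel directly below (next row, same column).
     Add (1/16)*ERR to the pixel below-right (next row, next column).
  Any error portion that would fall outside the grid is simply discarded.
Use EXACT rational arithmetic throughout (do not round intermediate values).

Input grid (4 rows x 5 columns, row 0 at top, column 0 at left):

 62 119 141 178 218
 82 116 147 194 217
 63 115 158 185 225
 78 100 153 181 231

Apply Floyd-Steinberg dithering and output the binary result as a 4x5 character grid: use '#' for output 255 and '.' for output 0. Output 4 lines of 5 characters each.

Answer: .#.##
.#.##
.#.##
..###

Derivation:
(0,0): OLD=62 → NEW=0, ERR=62
(0,1): OLD=1169/8 → NEW=255, ERR=-871/8
(0,2): OLD=11951/128 → NEW=0, ERR=11951/128
(0,3): OLD=448201/2048 → NEW=255, ERR=-74039/2048
(0,4): OLD=6625151/32768 → NEW=255, ERR=-1730689/32768
(1,0): OLD=10363/128 → NEW=0, ERR=10363/128
(1,1): OLD=142109/1024 → NEW=255, ERR=-119011/1024
(1,2): OLD=3661729/32768 → NEW=0, ERR=3661729/32768
(1,3): OLD=29822061/131072 → NEW=255, ERR=-3601299/131072
(1,4): OLD=390520615/2097152 → NEW=255, ERR=-144253145/2097152
(2,0): OLD=1089679/16384 → NEW=0, ERR=1089679/16384
(2,1): OLD=70144981/524288 → NEW=255, ERR=-63548459/524288
(2,2): OLD=1069349951/8388608 → NEW=0, ERR=1069349951/8388608
(2,3): OLD=30369678541/134217728 → NEW=255, ERR=-3855842099/134217728
(2,4): OLD=406344189531/2147483648 → NEW=255, ERR=-141264140709/2147483648
(3,0): OLD=638014687/8388608 → NEW=0, ERR=638014687/8388608
(3,1): OLD=8284982195/67108864 → NEW=0, ERR=8284982195/67108864
(3,2): OLD=502266813153/2147483648 → NEW=255, ERR=-45341517087/2147483648
(3,3): OLD=680401977801/4294967296 → NEW=255, ERR=-414814682679/4294967296
(3,4): OLD=11434467993005/68719476736 → NEW=255, ERR=-6088998574675/68719476736
Row 0: .#.##
Row 1: .#.##
Row 2: .#.##
Row 3: ..###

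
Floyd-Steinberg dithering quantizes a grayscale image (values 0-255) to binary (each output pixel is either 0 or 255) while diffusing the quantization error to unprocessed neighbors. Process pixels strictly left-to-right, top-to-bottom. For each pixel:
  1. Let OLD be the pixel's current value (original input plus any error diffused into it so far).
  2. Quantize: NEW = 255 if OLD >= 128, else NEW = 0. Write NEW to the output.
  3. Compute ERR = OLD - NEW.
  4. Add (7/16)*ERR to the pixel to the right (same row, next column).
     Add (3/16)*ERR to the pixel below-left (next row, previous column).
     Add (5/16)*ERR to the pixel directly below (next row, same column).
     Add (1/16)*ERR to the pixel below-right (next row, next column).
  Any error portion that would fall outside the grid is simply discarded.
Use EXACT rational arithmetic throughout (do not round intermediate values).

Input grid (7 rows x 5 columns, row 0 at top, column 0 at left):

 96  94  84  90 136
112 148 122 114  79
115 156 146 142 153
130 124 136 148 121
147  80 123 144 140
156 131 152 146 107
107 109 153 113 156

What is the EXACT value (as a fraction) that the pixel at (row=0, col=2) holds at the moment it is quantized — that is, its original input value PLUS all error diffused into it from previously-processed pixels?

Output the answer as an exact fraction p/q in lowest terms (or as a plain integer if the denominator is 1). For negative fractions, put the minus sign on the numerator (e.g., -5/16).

Answer: 511/16

Derivation:
(0,0): OLD=96 → NEW=0, ERR=96
(0,1): OLD=136 → NEW=255, ERR=-119
(0,2): OLD=511/16 → NEW=0, ERR=511/16
Target (0,2): original=84, with diffused error = 511/16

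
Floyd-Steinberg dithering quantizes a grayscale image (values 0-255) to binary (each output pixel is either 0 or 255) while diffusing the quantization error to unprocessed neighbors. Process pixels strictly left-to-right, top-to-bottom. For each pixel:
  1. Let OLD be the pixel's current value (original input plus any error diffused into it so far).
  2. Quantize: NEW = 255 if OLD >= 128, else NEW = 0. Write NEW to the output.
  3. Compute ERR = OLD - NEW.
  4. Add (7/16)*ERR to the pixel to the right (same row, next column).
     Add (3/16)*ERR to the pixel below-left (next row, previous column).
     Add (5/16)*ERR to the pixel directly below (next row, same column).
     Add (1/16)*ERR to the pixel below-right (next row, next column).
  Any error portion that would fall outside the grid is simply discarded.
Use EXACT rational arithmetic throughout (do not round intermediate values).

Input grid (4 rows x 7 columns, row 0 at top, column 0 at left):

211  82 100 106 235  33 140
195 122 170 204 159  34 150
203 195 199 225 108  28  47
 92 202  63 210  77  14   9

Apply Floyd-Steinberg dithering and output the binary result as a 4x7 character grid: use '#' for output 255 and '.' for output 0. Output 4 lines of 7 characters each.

(0,0): OLD=211 → NEW=255, ERR=-44
(0,1): OLD=251/4 → NEW=0, ERR=251/4
(0,2): OLD=8157/64 → NEW=0, ERR=8157/64
(0,3): OLD=165643/1024 → NEW=255, ERR=-95477/1024
(0,4): OLD=3181901/16384 → NEW=255, ERR=-996019/16384
(0,5): OLD=1678619/262144 → NEW=0, ERR=1678619/262144
(0,6): OLD=598952893/4194304 → NEW=255, ERR=-470594627/4194304
(1,0): OLD=12353/64 → NEW=255, ERR=-3967/64
(1,1): OLD=69447/512 → NEW=255, ERR=-61113/512
(1,2): OLD=2360083/16384 → NEW=255, ERR=-1817837/16384
(1,3): OLD=8053623/65536 → NEW=0, ERR=8053623/65536
(1,4): OLD=793308005/4194304 → NEW=255, ERR=-276239515/4194304
(1,5): OLD=-592225227/33554432 → NEW=0, ERR=-592225227/33554432
(1,6): OLD=57776138363/536870912 → NEW=0, ERR=57776138363/536870912
(2,0): OLD=1320957/8192 → NEW=255, ERR=-768003/8192
(2,1): OLD=24118895/262144 → NEW=0, ERR=24118895/262144
(2,2): OLD=923425421/4194304 → NEW=255, ERR=-146122099/4194304
(2,3): OLD=7679857125/33554432 → NEW=255, ERR=-876523035/33554432
(2,4): OLD=21571797973/268435456 → NEW=0, ERR=21571797973/268435456
(2,5): OLD=633115079207/8589934592 → NEW=0, ERR=633115079207/8589934592
(2,6): OLD=15361917778561/137438953472 → NEW=0, ERR=15361917778561/137438953472
(3,0): OLD=335352173/4194304 → NEW=0, ERR=335352173/4194304
(3,1): OLD=8500691753/33554432 → NEW=255, ERR=-55688407/33554432
(3,2): OLD=14022907051/268435456 → NEW=0, ERR=14022907051/268435456
(3,3): OLD=255101534925/1073741824 → NEW=255, ERR=-18702630195/1073741824
(3,4): OLD=14661895142765/137438953472 → NEW=0, ERR=14661895142765/137438953472
(3,5): OLD=120599655905751/1099511627776 → NEW=0, ERR=120599655905751/1099511627776
(3,6): OLD=1698042707020937/17592186044416 → NEW=0, ERR=1698042707020937/17592186044416
Row 0: #..##.#
Row 1: ###.#..
Row 2: #.##...
Row 3: .#.#...

Answer: #..##.#
###.#..
#.##...
.#.#...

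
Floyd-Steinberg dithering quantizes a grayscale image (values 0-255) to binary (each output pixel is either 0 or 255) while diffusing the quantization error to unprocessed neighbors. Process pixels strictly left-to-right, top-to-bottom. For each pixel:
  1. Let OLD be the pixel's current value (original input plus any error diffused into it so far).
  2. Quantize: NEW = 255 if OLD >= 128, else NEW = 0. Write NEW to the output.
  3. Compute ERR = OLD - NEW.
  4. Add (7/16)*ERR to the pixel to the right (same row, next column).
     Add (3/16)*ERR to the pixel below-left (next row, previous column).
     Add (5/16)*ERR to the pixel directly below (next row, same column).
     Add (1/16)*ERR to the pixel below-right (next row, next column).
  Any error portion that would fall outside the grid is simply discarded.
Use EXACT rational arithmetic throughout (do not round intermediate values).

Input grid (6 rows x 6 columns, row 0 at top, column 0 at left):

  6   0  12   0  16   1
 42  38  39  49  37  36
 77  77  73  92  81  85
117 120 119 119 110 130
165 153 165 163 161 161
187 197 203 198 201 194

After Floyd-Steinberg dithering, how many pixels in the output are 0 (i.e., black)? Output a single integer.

(0,0): OLD=6 → NEW=0, ERR=6
(0,1): OLD=21/8 → NEW=0, ERR=21/8
(0,2): OLD=1683/128 → NEW=0, ERR=1683/128
(0,3): OLD=11781/2048 → NEW=0, ERR=11781/2048
(0,4): OLD=606755/32768 → NEW=0, ERR=606755/32768
(0,5): OLD=4771573/524288 → NEW=0, ERR=4771573/524288
(1,0): OLD=5679/128 → NEW=0, ERR=5679/128
(1,1): OLD=62537/1024 → NEW=0, ERR=62537/1024
(1,2): OLD=2328829/32768 → NEW=0, ERR=2328829/32768
(1,3): OLD=11296377/131072 → NEW=0, ERR=11296377/131072
(1,4): OLD=692548107/8388608 → NEW=0, ERR=692548107/8388608
(1,5): OLD=10216730077/134217728 → NEW=0, ERR=10216730077/134217728
(2,0): OLD=1676339/16384 → NEW=0, ERR=1676339/16384
(2,1): OLD=82285153/524288 → NEW=255, ERR=-51408287/524288
(2,2): OLD=606392163/8388608 → NEW=0, ERR=606392163/8388608
(2,3): OLD=11440720651/67108864 → NEW=255, ERR=-5672039669/67108864
(2,4): OLD=192159148961/2147483648 → NEW=0, ERR=192159148961/2147483648
(2,5): OLD=5260322525559/34359738368 → NEW=255, ERR=-3501410758281/34359738368
(3,0): OLD=1095456515/8388608 → NEW=255, ERR=-1043638525/8388608
(3,1): OLD=3682728391/67108864 → NEW=0, ERR=3682728391/67108864
(3,2): OLD=77106841285/536870912 → NEW=255, ERR=-59795241275/536870912
(3,3): OLD=2238729603663/34359738368 → NEW=0, ERR=2238729603663/34359738368
(3,4): OLD=39054331042415/274877906944 → NEW=255, ERR=-31039535228305/274877906944
(3,5): OLD=239009240581153/4398046511104 → NEW=0, ERR=239009240581153/4398046511104
(4,0): OLD=146470045133/1073741824 → NEW=255, ERR=-127334119987/1073741824
(4,1): OLD=1539442237673/17179869184 → NEW=0, ERR=1539442237673/17179869184
(4,2): OLD=101729169158123/549755813888 → NEW=255, ERR=-38458563383317/549755813888
(4,3): OLD=1096184048794295/8796093022208 → NEW=0, ERR=1096184048794295/8796093022208
(4,4): OLD=27372868552263719/140737488355328 → NEW=255, ERR=-8515190978344921/140737488355328
(4,5): OLD=325282669611002801/2251799813685248 → NEW=255, ERR=-248926282878735439/2251799813685248
(5,0): OLD=45833765712587/274877906944 → NEW=255, ERR=-24260100558133/274877906944
(5,1): OLD=1458928916005499/8796093022208 → NEW=255, ERR=-784074804657541/8796093022208
(5,2): OLD=12040624002467449/70368744177664 → NEW=255, ERR=-5903405762836871/70368744177664
(5,3): OLD=415512441172342595/2251799813685248 → NEW=255, ERR=-158696511317395645/2251799813685248
(5,4): OLD=622942701397190947/4503599627370496 → NEW=255, ERR=-525475203582285533/4503599627370496
(5,5): OLD=7539097878187628991/72057594037927936 → NEW=0, ERR=7539097878187628991/72057594037927936
Output grid:
  Row 0: ......  (6 black, running=6)
  Row 1: ......  (6 black, running=12)
  Row 2: .#.#.#  (3 black, running=15)
  Row 3: #.#.#.  (3 black, running=18)
  Row 4: #.#.##  (2 black, running=20)
  Row 5: #####.  (1 black, running=21)

Answer: 21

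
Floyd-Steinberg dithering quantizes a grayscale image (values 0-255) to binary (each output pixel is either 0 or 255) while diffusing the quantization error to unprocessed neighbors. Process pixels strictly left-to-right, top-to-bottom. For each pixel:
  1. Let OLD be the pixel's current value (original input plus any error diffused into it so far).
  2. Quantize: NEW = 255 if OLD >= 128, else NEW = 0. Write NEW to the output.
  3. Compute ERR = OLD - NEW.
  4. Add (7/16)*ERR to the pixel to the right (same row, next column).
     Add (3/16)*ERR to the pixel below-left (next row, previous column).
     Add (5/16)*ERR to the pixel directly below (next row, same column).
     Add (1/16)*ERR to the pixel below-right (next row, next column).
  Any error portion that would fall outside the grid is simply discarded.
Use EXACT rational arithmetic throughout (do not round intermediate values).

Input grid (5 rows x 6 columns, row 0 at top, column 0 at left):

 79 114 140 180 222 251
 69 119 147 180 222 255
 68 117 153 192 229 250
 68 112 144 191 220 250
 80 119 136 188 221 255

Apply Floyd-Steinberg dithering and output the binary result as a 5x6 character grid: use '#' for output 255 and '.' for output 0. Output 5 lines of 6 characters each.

Answer: .#.###
.#.###
.#.###
.#.###
.#.###

Derivation:
(0,0): OLD=79 → NEW=0, ERR=79
(0,1): OLD=2377/16 → NEW=255, ERR=-1703/16
(0,2): OLD=23919/256 → NEW=0, ERR=23919/256
(0,3): OLD=904713/4096 → NEW=255, ERR=-139767/4096
(0,4): OLD=13570623/65536 → NEW=255, ERR=-3141057/65536
(0,5): OLD=241205177/1048576 → NEW=255, ERR=-26181703/1048576
(1,0): OLD=18875/256 → NEW=0, ERR=18875/256
(1,1): OLD=287645/2048 → NEW=255, ERR=-234595/2048
(1,2): OLD=7407713/65536 → NEW=0, ERR=7407713/65536
(1,3): OLD=56529101/262144 → NEW=255, ERR=-10317619/262144
(1,4): OLD=3070038599/16777216 → NEW=255, ERR=-1208151481/16777216
(1,5): OLD=57095334081/268435456 → NEW=255, ERR=-11355707199/268435456
(2,0): OLD=2279439/32768 → NEW=0, ERR=2279439/32768
(2,1): OLD=144115477/1048576 → NEW=255, ERR=-123271403/1048576
(2,2): OLD=2052707199/16777216 → NEW=0, ERR=2052707199/16777216
(2,3): OLD=30439419975/134217728 → NEW=255, ERR=-3786100665/134217728
(2,4): OLD=789257619541/4294967296 → NEW=255, ERR=-305959040939/4294967296
(2,5): OLD=13820412542371/68719476736 → NEW=255, ERR=-3703054025309/68719476736
(3,0): OLD=1135746719/16777216 → NEW=0, ERR=1135746719/16777216
(3,1): OLD=17739240115/134217728 → NEW=255, ERR=-16486280525/134217728
(3,2): OLD=124402464009/1073741824 → NEW=0, ERR=124402464009/1073741824
(3,3): OLD=15610528862555/68719476736 → NEW=255, ERR=-1912937705125/68719476736
(3,4): OLD=95488812641659/549755813888 → NEW=255, ERR=-44698919899781/549755813888
(3,5): OLD=1698845898000981/8796093022208 → NEW=255, ERR=-544157822662059/8796093022208
(4,0): OLD=167769719025/2147483648 → NEW=0, ERR=167769719025/2147483648
(4,1): OLD=4836084821053/34359738368 → NEW=255, ERR=-3925648462787/34359738368
(4,2): OLD=120203502637223/1099511627776 → NEW=0, ERR=120203502637223/1099511627776
(4,3): OLD=3854915082147299/17592186044416 → NEW=255, ERR=-631092359178781/17592186044416
(4,4): OLD=46881837166354195/281474976710656 → NEW=255, ERR=-24894281894863085/281474976710656
(4,5): OLD=864206833100817573/4503599627370496 → NEW=255, ERR=-284211071878658907/4503599627370496
Row 0: .#.###
Row 1: .#.###
Row 2: .#.###
Row 3: .#.###
Row 4: .#.###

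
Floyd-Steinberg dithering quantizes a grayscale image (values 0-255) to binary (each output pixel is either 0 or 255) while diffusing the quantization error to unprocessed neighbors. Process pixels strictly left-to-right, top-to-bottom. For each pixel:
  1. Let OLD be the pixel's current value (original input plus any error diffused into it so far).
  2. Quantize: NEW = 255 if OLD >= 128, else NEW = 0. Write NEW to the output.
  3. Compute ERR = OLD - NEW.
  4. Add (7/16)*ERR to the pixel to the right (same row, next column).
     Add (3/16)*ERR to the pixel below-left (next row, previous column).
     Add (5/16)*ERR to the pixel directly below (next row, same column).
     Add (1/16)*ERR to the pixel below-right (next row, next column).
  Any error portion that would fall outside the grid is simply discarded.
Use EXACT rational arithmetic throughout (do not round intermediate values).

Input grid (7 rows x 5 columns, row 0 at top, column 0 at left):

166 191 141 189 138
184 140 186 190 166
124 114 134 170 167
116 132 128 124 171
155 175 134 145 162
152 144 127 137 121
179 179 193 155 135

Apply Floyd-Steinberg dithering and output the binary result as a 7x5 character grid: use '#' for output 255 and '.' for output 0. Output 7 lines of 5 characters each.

(0,0): OLD=166 → NEW=255, ERR=-89
(0,1): OLD=2433/16 → NEW=255, ERR=-1647/16
(0,2): OLD=24567/256 → NEW=0, ERR=24567/256
(0,3): OLD=946113/4096 → NEW=255, ERR=-98367/4096
(0,4): OLD=8355399/65536 → NEW=0, ERR=8355399/65536
(1,0): OLD=35043/256 → NEW=255, ERR=-30237/256
(1,1): OLD=140469/2048 → NEW=0, ERR=140469/2048
(1,2): OLD=15404889/65536 → NEW=255, ERR=-1306791/65536
(1,3): OLD=53391973/262144 → NEW=255, ERR=-13454747/262144
(1,4): OLD=762883727/4194304 → NEW=255, ERR=-306663793/4194304
(2,0): OLD=3275159/32768 → NEW=0, ERR=3275159/32768
(2,1): OLD=176203885/1048576 → NEW=255, ERR=-91182995/1048576
(2,2): OLD=1415785863/16777216 → NEW=0, ERR=1415785863/16777216
(2,3): OLD=47224505509/268435456 → NEW=255, ERR=-21226535771/268435456
(2,4): OLD=456763713347/4294967296 → NEW=0, ERR=456763713347/4294967296
(3,0): OLD=2196633511/16777216 → NEW=255, ERR=-2081556569/16777216
(3,1): OLD=9746091803/134217728 → NEW=0, ERR=9746091803/134217728
(3,2): OLD=712441514137/4294967296 → NEW=255, ERR=-382775146343/4294967296
(3,3): OLD=734549818769/8589934592 → NEW=0, ERR=734549818769/8589934592
(3,4): OLD=32532297763893/137438953472 → NEW=255, ERR=-2514635371467/137438953472
(4,0): OLD=278835978089/2147483648 → NEW=255, ERR=-268772352151/2147483648
(4,1): OLD=8141266266473/68719476736 → NEW=0, ERR=8141266266473/68719476736
(4,2): OLD=196320604933447/1099511627776 → NEW=255, ERR=-84054860149433/1099511627776
(4,3): OLD=2274253153027433/17592186044416 → NEW=255, ERR=-2211754288298647/17592186044416
(4,4): OLD=30011657600135775/281474976710656 → NEW=0, ERR=30011657600135775/281474976710656
(5,0): OLD=148545989877211/1099511627776 → NEW=255, ERR=-131829475205669/1099511627776
(5,1): OLD=935996870262225/8796093022208 → NEW=0, ERR=935996870262225/8796093022208
(5,2): OLD=37575790713290969/281474976710656 → NEW=255, ERR=-34200328347926311/281474976710656
(5,3): OLD=67291859013133623/1125899906842624 → NEW=0, ERR=67291859013133623/1125899906842624
(5,4): OLD=3109466110290857517/18014398509481984 → NEW=255, ERR=-1484205509627048403/18014398509481984
(6,0): OLD=22726822018163627/140737488355328 → NEW=255, ERR=-13161237512445013/140737488355328
(6,1): OLD=635297176670614405/4503599627370496 → NEW=255, ERR=-513120728308862075/4503599627370496
(6,2): OLD=8865976989055814919/72057594037927936 → NEW=0, ERR=8865976989055814919/72057594037927936
(6,3): OLD=235732316849061028621/1152921504606846976 → NEW=255, ERR=-58262666825684950259/1152921504606846976
(6,4): OLD=1676432882719788157339/18446744073709551616 → NEW=0, ERR=1676432882719788157339/18446744073709551616
Row 0: ##.#.
Row 1: #.###
Row 2: .#.#.
Row 3: #.#.#
Row 4: #.##.
Row 5: #.#.#
Row 6: ##.#.

Answer: ##.#.
#.###
.#.#.
#.#.#
#.##.
#.#.#
##.#.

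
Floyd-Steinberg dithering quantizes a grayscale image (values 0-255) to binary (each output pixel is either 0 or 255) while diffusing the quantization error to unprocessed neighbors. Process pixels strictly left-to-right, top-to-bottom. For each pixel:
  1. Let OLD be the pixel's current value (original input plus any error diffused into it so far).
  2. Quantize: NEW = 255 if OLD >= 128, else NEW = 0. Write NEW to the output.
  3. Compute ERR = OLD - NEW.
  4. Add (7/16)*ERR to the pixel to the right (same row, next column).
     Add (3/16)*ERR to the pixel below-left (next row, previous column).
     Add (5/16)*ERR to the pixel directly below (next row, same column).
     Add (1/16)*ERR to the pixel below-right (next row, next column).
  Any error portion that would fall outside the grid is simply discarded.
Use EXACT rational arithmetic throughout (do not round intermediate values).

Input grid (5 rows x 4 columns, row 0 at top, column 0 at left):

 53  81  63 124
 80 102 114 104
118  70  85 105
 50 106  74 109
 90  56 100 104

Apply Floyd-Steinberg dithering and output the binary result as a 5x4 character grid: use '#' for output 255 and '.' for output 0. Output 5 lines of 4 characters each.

Answer: ...#
.#.#
#...
.#.#
..#.

Derivation:
(0,0): OLD=53 → NEW=0, ERR=53
(0,1): OLD=1667/16 → NEW=0, ERR=1667/16
(0,2): OLD=27797/256 → NEW=0, ERR=27797/256
(0,3): OLD=702483/4096 → NEW=255, ERR=-341997/4096
(1,0): OLD=29721/256 → NEW=0, ERR=29721/256
(1,1): OLD=428079/2048 → NEW=255, ERR=-94161/2048
(1,2): OLD=7777371/65536 → NEW=0, ERR=7777371/65536
(1,3): OLD=143249773/1048576 → NEW=255, ERR=-124137107/1048576
(2,0): OLD=4772981/32768 → NEW=255, ERR=-3582859/32768
(2,1): OLD=39115223/1048576 → NEW=0, ERR=39115223/1048576
(2,2): OLD=237679731/2097152 → NEW=0, ERR=237679731/2097152
(2,3): OLD=4194478279/33554432 → NEW=0, ERR=4194478279/33554432
(3,0): OLD=382949029/16777216 → NEW=0, ERR=382949029/16777216
(3,1): OLD=38133909115/268435456 → NEW=255, ERR=-30317132165/268435456
(3,2): OLD=368403658373/4294967296 → NEW=0, ERR=368403658373/4294967296
(3,3): OLD=13240482760483/68719476736 → NEW=255, ERR=-4282983807197/68719476736
(4,0): OLD=326231582465/4294967296 → NEW=0, ERR=326231582465/4294967296
(4,1): OLD=2454893563907/34359738368 → NEW=0, ERR=2454893563907/34359738368
(4,2): OLD=153181828086307/1099511627776 → NEW=255, ERR=-127193636996573/1099511627776
(4,3): OLD=690904521610981/17592186044416 → NEW=0, ERR=690904521610981/17592186044416
Row 0: ...#
Row 1: .#.#
Row 2: #...
Row 3: .#.#
Row 4: ..#.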